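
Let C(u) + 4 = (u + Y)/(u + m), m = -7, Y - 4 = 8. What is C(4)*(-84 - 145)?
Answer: 6412/3 ≈ 2137.3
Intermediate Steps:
Y = 12 (Y = 4 + 8 = 12)
C(u) = -4 + (12 + u)/(-7 + u) (C(u) = -4 + (u + 12)/(u - 7) = -4 + (12 + u)/(-7 + u))
C(4)*(-84 - 145) = ((40 - 3*4)/(-7 + 4))*(-84 - 145) = ((40 - 12)/(-3))*(-229) = -⅓*28*(-229) = -28/3*(-229) = 6412/3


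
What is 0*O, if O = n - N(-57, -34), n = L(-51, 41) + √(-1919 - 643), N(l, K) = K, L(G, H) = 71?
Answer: 0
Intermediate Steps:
n = 71 + I*√2562 (n = 71 + √(-1919 - 643) = 71 + √(-2562) = 71 + I*√2562 ≈ 71.0 + 50.616*I)
O = 105 + I*√2562 (O = (71 + I*√2562) - 1*(-34) = (71 + I*√2562) + 34 = 105 + I*√2562 ≈ 105.0 + 50.616*I)
0*O = 0*(105 + I*√2562) = 0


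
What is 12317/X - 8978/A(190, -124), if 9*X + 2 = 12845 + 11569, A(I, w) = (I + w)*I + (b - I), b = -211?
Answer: 1126473631/296337268 ≈ 3.8013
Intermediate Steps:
A(I, w) = -211 - I + I*(I + w) (A(I, w) = (I + w)*I + (-211 - I) = I*(I + w) + (-211 - I) = -211 - I + I*(I + w))
X = 24412/9 (X = -2/9 + (12845 + 11569)/9 = -2/9 + (⅑)*24414 = -2/9 + 8138/3 = 24412/9 ≈ 2712.4)
12317/X - 8978/A(190, -124) = 12317/(24412/9) - 8978/(-211 + 190² - 1*190 + 190*(-124)) = 12317*(9/24412) - 8978/(-211 + 36100 - 190 - 23560) = 110853/24412 - 8978/12139 = 1126473631/296337268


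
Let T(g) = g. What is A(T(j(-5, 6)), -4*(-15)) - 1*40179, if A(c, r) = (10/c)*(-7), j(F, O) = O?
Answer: -120572/3 ≈ -40191.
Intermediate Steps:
A(c, r) = -70/c
A(T(j(-5, 6)), -4*(-15)) - 1*40179 = -70/6 - 1*40179 = -70*⅙ - 40179 = -35/3 - 40179 = -120572/3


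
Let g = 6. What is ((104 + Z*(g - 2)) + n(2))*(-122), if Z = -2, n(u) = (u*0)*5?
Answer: -11712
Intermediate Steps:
n(u) = 0 (n(u) = 0*5 = 0)
((104 + Z*(g - 2)) + n(2))*(-122) = ((104 - 2*(6 - 2)) + 0)*(-122) = ((104 - 2*4) + 0)*(-122) = ((104 - 8) + 0)*(-122) = (96 + 0)*(-122) = 96*(-122) = -11712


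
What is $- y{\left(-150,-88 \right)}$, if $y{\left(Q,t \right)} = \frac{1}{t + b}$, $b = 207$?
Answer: $- \frac{1}{119} \approx -0.0084034$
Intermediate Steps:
$y{\left(Q,t \right)} = \frac{1}{207 + t}$ ($y{\left(Q,t \right)} = \frac{1}{t + 207} = \frac{1}{207 + t}$)
$- y{\left(-150,-88 \right)} = - \frac{1}{207 - 88} = - \frac{1}{119}$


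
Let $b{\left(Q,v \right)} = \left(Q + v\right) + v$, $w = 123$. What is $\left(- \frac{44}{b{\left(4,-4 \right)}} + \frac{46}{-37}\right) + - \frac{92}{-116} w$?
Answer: $\frac{115142}{1073} \approx 107.31$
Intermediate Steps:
$b{\left(Q,v \right)} = Q + 2 v$
$\left(- \frac{44}{b{\left(4,-4 \right)}} + \frac{46}{-37}\right) + - \frac{92}{-116} w = \left(- \frac{44}{4 + 2 \left(-4\right)} + \frac{46}{-37}\right) + - \frac{92}{-116} \cdot 123 = \left(- \frac{44}{4 - 8} + 46 \left(- \frac{1}{37}\right)\right) + \left(-92\right) \left(- \frac{1}{116}\right) 123 = \left(- \frac{44}{-4} - \frac{46}{37}\right) + \frac{23}{29} \cdot 123 = \left(\left(-44\right) \left(- \frac{1}{4}\right) - \frac{46}{37}\right) + \frac{2829}{29} = \left(11 - \frac{46}{37}\right) + \frac{2829}{29} = \frac{361}{37} + \frac{2829}{29} = \frac{115142}{1073}$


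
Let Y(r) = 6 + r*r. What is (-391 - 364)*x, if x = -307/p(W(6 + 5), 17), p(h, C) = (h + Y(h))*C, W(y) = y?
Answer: 231785/2346 ≈ 98.800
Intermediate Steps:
Y(r) = 6 + r²
p(h, C) = C*(6 + h + h²) (p(h, C) = (h + (6 + h²))*C = (6 + h + h²)*C = C*(6 + h + h²))
x = -307/2346 (x = -307*1/(17*(6 + (6 + 5) + (6 + 5)²)) = -307*1/(17*(6 + 11 + 11²)) = -307*1/(17*(6 + 11 + 121)) = -307/(17*138) = -307/2346 ≈ -0.13086)
(-391 - 364)*x = (-391 - 364)*(-307/2346) = -755*(-307/2346) = 231785/2346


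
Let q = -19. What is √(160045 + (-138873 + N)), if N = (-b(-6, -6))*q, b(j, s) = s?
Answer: √21058 ≈ 145.11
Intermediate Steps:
N = -114 (N = -1*(-6)*(-19) = 6*(-19) = -114)
√(160045 + (-138873 + N)) = √(160045 + (-138873 - 114)) = √(160045 - 138987) = √21058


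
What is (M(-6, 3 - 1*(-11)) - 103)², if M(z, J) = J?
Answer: 7921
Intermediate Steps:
(M(-6, 3 - 1*(-11)) - 103)² = ((3 - 1*(-11)) - 103)² = ((3 + 11) - 103)² = (14 - 103)² = (-89)² = 7921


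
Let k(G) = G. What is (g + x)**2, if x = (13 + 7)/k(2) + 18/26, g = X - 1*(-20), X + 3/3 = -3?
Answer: 120409/169 ≈ 712.48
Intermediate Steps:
X = -4 (X = -1 - 3 = -4)
g = 16 (g = -4 - 1*(-20) = -4 + 20 = 16)
x = 139/13 (x = (13 + 7)/2 + 18/26 = 20*(1/2) + 18*(1/26) = 10 + 9/13 = 139/13 ≈ 10.692)
(g + x)**2 = (16 + 139/13)**2 = (347/13)**2 = 120409/169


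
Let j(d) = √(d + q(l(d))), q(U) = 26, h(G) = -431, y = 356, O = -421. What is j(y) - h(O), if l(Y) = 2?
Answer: 431 + √382 ≈ 450.54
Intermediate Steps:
j(d) = √(26 + d) (j(d) = √(d + 26) = √(26 + d))
j(y) - h(O) = √(26 + 356) - 1*(-431) = √382 + 431 = 431 + √382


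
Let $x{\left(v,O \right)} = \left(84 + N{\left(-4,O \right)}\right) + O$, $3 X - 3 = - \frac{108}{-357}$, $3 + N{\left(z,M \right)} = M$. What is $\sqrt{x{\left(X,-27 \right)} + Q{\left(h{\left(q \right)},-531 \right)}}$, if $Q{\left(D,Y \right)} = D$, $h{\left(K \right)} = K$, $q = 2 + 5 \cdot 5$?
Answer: $3 \sqrt{6} \approx 7.3485$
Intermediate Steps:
$N{\left(z,M \right)} = -3 + M$
$q = 27$ ($q = 2 + 25 = 27$)
$X = \frac{131}{119}$ ($X = 1 + \frac{\left(-108\right) \frac{1}{-357}}{3} = 1 + \frac{\left(-108\right) \left(- \frac{1}{357}\right)}{3} = 1 + \frac{1}{3} \cdot \frac{36}{119} = 1 + \frac{12}{119} = \frac{131}{119} \approx 1.1008$)
$x{\left(v,O \right)} = 81 + 2 O$ ($x{\left(v,O \right)} = \left(84 + \left(-3 + O\right)\right) + O = \left(81 + O\right) + O = 81 + 2 O$)
$\sqrt{x{\left(X,-27 \right)} + Q{\left(h{\left(q \right)},-531 \right)}} = \sqrt{\left(81 + 2 \left(-27\right)\right) + 27} = \sqrt{\left(81 - 54\right) + 27} = \sqrt{27 + 27} = \sqrt{54} = 3 \sqrt{6}$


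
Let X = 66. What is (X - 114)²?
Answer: 2304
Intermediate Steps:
(X - 114)² = (66 - 114)² = (-48)² = 2304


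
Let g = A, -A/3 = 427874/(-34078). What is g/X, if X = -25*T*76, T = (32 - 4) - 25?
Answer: -213937/32374100 ≈ -0.0066083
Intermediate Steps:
T = 3 (T = 28 - 25 = 3)
A = 641811/17039 (A = -1283622/(-34078) = -1283622*(-1)/34078 = -3*(-213937/17039) = 641811/17039 ≈ 37.667)
X = -5700 (X = -25*3*76 = -75*76 = -5700)
g = 641811/17039 ≈ 37.667
g/X = (641811/17039)/(-5700) = (641811/17039)*(-1/5700) = -213937/32374100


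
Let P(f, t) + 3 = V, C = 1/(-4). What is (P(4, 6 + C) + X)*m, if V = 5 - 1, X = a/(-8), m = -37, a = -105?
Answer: -4181/8 ≈ -522.63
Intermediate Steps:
X = 105/8 (X = -105/(-8) = -105*(-⅛) = 105/8 ≈ 13.125)
C = -¼ ≈ -0.25000
V = 4
P(f, t) = 1 (P(f, t) = -3 + 4 = 1)
(P(4, 6 + C) + X)*m = (1 + 105/8)*(-37) = (113/8)*(-37) = -4181/8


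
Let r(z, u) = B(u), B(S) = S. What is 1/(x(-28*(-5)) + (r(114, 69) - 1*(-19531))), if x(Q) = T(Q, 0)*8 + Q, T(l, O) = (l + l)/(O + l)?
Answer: 1/19756 ≈ 5.0618e-5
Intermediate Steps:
r(z, u) = u
T(l, O) = 2*l/(O + l) (T(l, O) = (2*l)/(O + l) = 2*l/(O + l))
x(Q) = 16 + Q (x(Q) = (2*Q/(0 + Q))*8 + Q = (2*Q/Q)*8 + Q = 2*8 + Q = 16 + Q)
1/(x(-28*(-5)) + (r(114, 69) - 1*(-19531))) = 1/((16 - 28*(-5)) + (69 - 1*(-19531))) = 1/((16 + 140) + (69 + 19531)) = 1/(156 + 19600) = 1/19756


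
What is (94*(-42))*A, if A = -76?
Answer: 300048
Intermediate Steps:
(94*(-42))*A = (94*(-42))*(-76) = -3948*(-76) = 300048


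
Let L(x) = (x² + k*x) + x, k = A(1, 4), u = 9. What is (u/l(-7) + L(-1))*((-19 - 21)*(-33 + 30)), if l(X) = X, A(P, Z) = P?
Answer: -1920/7 ≈ -274.29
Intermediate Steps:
k = 1
L(x) = x² + 2*x (L(x) = (x² + 1*x) + x = (x² + x) + x = (x + x²) + x = x² + 2*x)
(u/l(-7) + L(-1))*((-19 - 21)*(-33 + 30)) = (9/(-7) - (2 - 1))*((-19 - 21)*(-33 + 30)) = (9*(-⅐) - 1*1)*(-40*(-3)) = (-9/7 - 1)*120 = -16/7*120 = -1920/7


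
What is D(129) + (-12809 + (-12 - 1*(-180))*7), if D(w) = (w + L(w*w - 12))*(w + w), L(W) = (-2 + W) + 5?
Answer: 4312705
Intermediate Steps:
L(W) = 3 + W
D(w) = 2*w*(-9 + w + w²) (D(w) = (w + (3 + (w*w - 12)))*(w + w) = (w + (3 + (w² - 12)))*(2*w) = (w + (3 + (-12 + w²)))*(2*w) = (w + (-9 + w²))*(2*w) = (-9 + w + w²)*(2*w) = 2*w*(-9 + w + w²))
D(129) + (-12809 + (-12 - 1*(-180))*7) = 2*129*(-9 + 129 + 129²) + (-12809 + (-12 - 1*(-180))*7) = 2*129*(-9 + 129 + 16641) + (-12809 + (-12 + 180)*7) = 2*129*16761 + (-12809 + 168*7) = 4324338 + (-12809 + 1176) = 4324338 - 11633 = 4312705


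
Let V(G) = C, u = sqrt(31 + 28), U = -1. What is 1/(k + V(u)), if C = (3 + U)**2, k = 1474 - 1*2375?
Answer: -1/897 ≈ -0.0011148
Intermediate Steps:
k = -901 (k = 1474 - 2375 = -901)
u = sqrt(59) ≈ 7.6811
C = 4 (C = (3 - 1)**2 = 2**2 = 4)
V(G) = 4
1/(k + V(u)) = 1/(-901 + 4) = 1/(-897) = -1/897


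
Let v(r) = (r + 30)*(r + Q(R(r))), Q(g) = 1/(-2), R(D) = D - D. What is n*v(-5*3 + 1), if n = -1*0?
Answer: 0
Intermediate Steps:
R(D) = 0
Q(g) = -½
v(r) = (30 + r)*(-½ + r) (v(r) = (r + 30)*(r - ½) = (30 + r)*(-½ + r))
n = 0
n*v(-5*3 + 1) = 0*(-15 + (-5*3 + 1)² + 59*(-5*3 + 1)/2) = 0*(-15 + (-15 + 1)² + 59*(-15 + 1)/2) = 0*(-15 + (-14)² + (59/2)*(-14)) = 0*(-15 + 196 - 413) = 0*(-232) = 0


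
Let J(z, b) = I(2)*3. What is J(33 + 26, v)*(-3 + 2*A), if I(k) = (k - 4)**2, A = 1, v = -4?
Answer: -12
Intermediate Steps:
I(k) = (-4 + k)**2
J(z, b) = 12 (J(z, b) = (-4 + 2)**2*3 = (-2)**2*3 = 4*3 = 12)
J(33 + 26, v)*(-3 + 2*A) = 12*(-3 + 2*1) = 12*(-3 + 2) = 12*(-1) = -12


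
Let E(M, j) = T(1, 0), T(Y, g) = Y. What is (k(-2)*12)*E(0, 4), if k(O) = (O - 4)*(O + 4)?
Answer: -144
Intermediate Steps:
E(M, j) = 1
k(O) = (-4 + O)*(4 + O)
(k(-2)*12)*E(0, 4) = ((-16 + (-2)²)*12)*1 = ((-16 + 4)*12)*1 = -12*12*1 = -144*1 = -144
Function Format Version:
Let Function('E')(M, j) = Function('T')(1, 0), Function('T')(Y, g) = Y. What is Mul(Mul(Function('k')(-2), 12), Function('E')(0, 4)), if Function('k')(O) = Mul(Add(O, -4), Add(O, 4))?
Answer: -144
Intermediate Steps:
Function('E')(M, j) = 1
Function('k')(O) = Mul(Add(-4, O), Add(4, O))
Mul(Mul(Function('k')(-2), 12), Function('E')(0, 4)) = Mul(Mul(Add(-16, Pow(-2, 2)), 12), 1) = Mul(Mul(Add(-16, 4), 12), 1) = Mul(Mul(-12, 12), 1) = Mul(-144, 1) = -144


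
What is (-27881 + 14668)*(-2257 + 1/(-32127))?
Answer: 958083086320/32127 ≈ 2.9822e+7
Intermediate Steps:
(-27881 + 14668)*(-2257 + 1/(-32127)) = -13213*(-2257 - 1/32127) = -13213*(-72510640/32127) = 958083086320/32127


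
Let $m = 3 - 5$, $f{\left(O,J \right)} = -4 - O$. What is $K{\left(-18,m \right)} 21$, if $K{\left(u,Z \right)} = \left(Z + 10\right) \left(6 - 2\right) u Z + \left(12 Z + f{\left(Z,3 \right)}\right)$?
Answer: $23646$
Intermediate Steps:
$m = -2$
$K{\left(u,Z \right)} = -4 + 11 Z + Z u \left(40 + 4 Z\right)$ ($K{\left(u,Z \right)} = \left(Z + 10\right) \left(6 - 2\right) u Z + \left(12 Z - \left(4 + Z\right)\right) = \left(10 + Z\right) 4 u Z + \left(-4 + 11 Z\right) = \left(40 + 4 Z\right) u Z + \left(-4 + 11 Z\right) = u \left(40 + 4 Z\right) Z + \left(-4 + 11 Z\right) = Z u \left(40 + 4 Z\right) + \left(-4 + 11 Z\right) = -4 + 11 Z + Z u \left(40 + 4 Z\right)$)
$K{\left(-18,m \right)} 21 = \left(-4 + 11 \left(-2\right) + 4 \left(-18\right) \left(-2\right)^{2} + 40 \left(-2\right) \left(-18\right)\right) 21 = \left(-4 - 22 + 4 \left(-18\right) 4 + 1440\right) 21 = \left(-4 - 22 - 288 + 1440\right) 21 = 1126 \cdot 21 = 23646$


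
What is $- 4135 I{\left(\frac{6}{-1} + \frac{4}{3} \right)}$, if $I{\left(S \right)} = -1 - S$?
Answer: $- \frac{45485}{3} \approx -15162.0$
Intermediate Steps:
$- 4135 I{\left(\frac{6}{-1} + \frac{4}{3} \right)} = - 4135 \left(-1 - \left(\frac{6}{-1} + \frac{4}{3}\right)\right) = - 4135 \left(-1 - \left(6 \left(-1\right) + 4 \cdot \frac{1}{3}\right)\right) = - 4135 \left(-1 - \left(-6 + \frac{4}{3}\right)\right) = - 4135 \left(-1 - - \frac{14}{3}\right) = - 4135 \left(-1 + \frac{14}{3}\right) = \left(-4135\right) \frac{11}{3} = - \frac{45485}{3}$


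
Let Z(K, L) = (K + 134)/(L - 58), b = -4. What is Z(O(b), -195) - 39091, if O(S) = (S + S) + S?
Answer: -9890145/253 ≈ -39092.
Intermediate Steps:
O(S) = 3*S (O(S) = 2*S + S = 3*S)
Z(K, L) = (134 + K)/(-58 + L)
Z(O(b), -195) - 39091 = (134 + 3*(-4))/(-58 - 195) - 39091 = (134 - 12)/(-253) - 39091 = -1/253*122 - 39091 = -122/253 - 39091 = -9890145/253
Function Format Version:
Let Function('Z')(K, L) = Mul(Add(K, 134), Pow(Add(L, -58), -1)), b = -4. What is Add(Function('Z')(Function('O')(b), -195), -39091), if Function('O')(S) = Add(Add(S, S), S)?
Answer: Rational(-9890145, 253) ≈ -39092.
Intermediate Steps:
Function('O')(S) = Mul(3, S) (Function('O')(S) = Add(Mul(2, S), S) = Mul(3, S))
Function('Z')(K, L) = Mul(Pow(Add(-58, L), -1), Add(134, K)) (Function('Z')(K, L) = Mul(Add(134, K), Pow(Add(-58, L), -1)) = Mul(Pow(Add(-58, L), -1), Add(134, K)))
Add(Function('Z')(Function('O')(b), -195), -39091) = Add(Mul(Pow(Add(-58, -195), -1), Add(134, Mul(3, -4))), -39091) = Add(Mul(Pow(-253, -1), Add(134, -12)), -39091) = Add(Mul(Rational(-1, 253), 122), -39091) = Add(Rational(-122, 253), -39091) = Rational(-9890145, 253)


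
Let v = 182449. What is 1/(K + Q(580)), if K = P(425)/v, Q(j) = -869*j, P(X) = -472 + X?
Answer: -182449/91957945027 ≈ -1.9840e-6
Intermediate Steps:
K = -47/182449 (K = (-472 + 425)/182449 = -47*1/182449 = -47/182449 ≈ -0.00025761)
1/(K + Q(580)) = 1/(-47/182449 - 869*580) = 1/(-47/182449 - 504020) = 1/(-91957945027/182449) = -182449/91957945027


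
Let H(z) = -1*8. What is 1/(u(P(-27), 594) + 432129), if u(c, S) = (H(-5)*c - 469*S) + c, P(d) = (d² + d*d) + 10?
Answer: 1/143267 ≈ 6.9800e-6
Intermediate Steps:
H(z) = -8
P(d) = 10 + 2*d² (P(d) = (d² + d²) + 10 = 2*d² + 10 = 10 + 2*d²)
u(c, S) = -469*S - 7*c (u(c, S) = (-8*c - 469*S) + c = (-469*S - 8*c) + c = -469*S - 7*c)
1/(u(P(-27), 594) + 432129) = 1/((-469*594 - 7*(10 + 2*(-27)²)) + 432129) = 1/((-278586 - 7*(10 + 2*729)) + 432129) = 1/((-278586 - 7*(10 + 1458)) + 432129) = 1/((-278586 - 7*1468) + 432129) = 1/((-278586 - 10276) + 432129) = 1/(-288862 + 432129) = 1/143267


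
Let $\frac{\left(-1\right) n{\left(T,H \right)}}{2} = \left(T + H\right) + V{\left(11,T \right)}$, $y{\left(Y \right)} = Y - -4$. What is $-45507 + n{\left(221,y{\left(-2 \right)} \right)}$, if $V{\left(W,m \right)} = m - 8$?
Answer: $-46379$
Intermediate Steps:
$V{\left(W,m \right)} = -8 + m$
$y{\left(Y \right)} = 4 + Y$ ($y{\left(Y \right)} = Y + 4 = 4 + Y$)
$n{\left(T,H \right)} = 16 - 4 T - 2 H$ ($n{\left(T,H \right)} = - 2 \left(\left(T + H\right) + \left(-8 + T\right)\right) = - 2 \left(\left(H + T\right) + \left(-8 + T\right)\right) = - 2 \left(-8 + H + 2 T\right) = 16 - 4 T - 2 H$)
$-45507 + n{\left(221,y{\left(-2 \right)} \right)} = -45507 - \left(868 + 2 \left(4 - 2\right)\right) = -45507 - 872 = -46379$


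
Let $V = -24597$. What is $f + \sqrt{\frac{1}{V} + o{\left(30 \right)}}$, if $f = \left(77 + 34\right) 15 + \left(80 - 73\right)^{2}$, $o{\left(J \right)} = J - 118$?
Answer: $1714 + \frac{i \sqrt{5915679621}}{8199} \approx 1714.0 + 9.3808 i$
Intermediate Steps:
$o{\left(J \right)} = -118 + J$
$f = 1714$ ($f = 111 \cdot 15 + 7^{2} = 1665 + 49 = 1714$)
$f + \sqrt{\frac{1}{V} + o{\left(30 \right)}} = 1714 + \sqrt{\frac{1}{-24597} + \left(-118 + 30\right)} = 1714 + \sqrt{- \frac{1}{24597} - 88} = 1714 + \sqrt{- \frac{2164537}{24597}} = 1714 + \frac{i \sqrt{5915679621}}{8199}$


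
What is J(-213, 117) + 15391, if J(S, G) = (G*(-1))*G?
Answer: 1702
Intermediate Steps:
J(S, G) = -G² (J(S, G) = (-G)*G = -G²)
J(-213, 117) + 15391 = -1*117² + 15391 = -1*13689 + 15391 = -13689 + 15391 = 1702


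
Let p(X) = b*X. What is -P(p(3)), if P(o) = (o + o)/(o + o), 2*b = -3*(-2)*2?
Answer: -1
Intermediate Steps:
b = 6 (b = (-3*(-2)*2)/2 = (6*2)/2 = (½)*12 = 6)
p(X) = 6*X
P(o) = 1 (P(o) = (2*o)/((2*o)) = (2*o)*(1/(2*o)) = 1)
-P(p(3)) = -1*1 = -1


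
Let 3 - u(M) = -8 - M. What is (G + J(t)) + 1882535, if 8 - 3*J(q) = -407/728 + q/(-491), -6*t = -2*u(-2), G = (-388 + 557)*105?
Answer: 679252305975/357448 ≈ 1.9003e+6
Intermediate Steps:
u(M) = 11 + M (u(M) = 3 - (-8 - M) = 3 + (8 + M) = 11 + M)
G = 17745 (G = 169*105 = 17745)
t = 3 (t = -(-1)*(11 - 2)/3 = -(-1)*9/3 = -1/6*(-18) = 3)
J(q) = 2077/728 + q/1473 (J(q) = 8/3 - (-407/728 + q/(-491))/3 = 8/3 - (-407*1/728 + q*(-1/491))/3 = 8/3 - (-407/728 - q/491)/3 = 8/3 + (407/2184 + q/1473) = 2077/728 + q/1473)
(G + J(t)) + 1882535 = (17745 + (2077/728 + (1/1473)*3)) + 1882535 = (17745 + (2077/728 + 1/491)) + 1882535 = (17745 + 1020535/357448) + 1882535 = 6343935295/357448 + 1882535 = 679252305975/357448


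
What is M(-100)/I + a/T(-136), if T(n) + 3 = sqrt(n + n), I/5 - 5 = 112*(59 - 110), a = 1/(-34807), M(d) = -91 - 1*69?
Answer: 313001665/55818837269 + 4*I*sqrt(17)/9780767 ≈ 0.0056075 + 1.6862e-6*I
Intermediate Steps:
M(d) = -160 (M(d) = -91 - 69 = -160)
a = -1/34807 ≈ -2.8730e-5
I = -28535 (I = 25 + 5*(112*(59 - 110)) = 25 + 5*(112*(-51)) = 25 + 5*(-5712) = 25 - 28560 = -28535)
T(n) = -3 + sqrt(2)*sqrt(n) (T(n) = -3 + sqrt(n + n) = -3 + sqrt(2*n) = -3 + sqrt(2)*sqrt(n))
M(-100)/I + a/T(-136) = -160/(-28535) - 1/(34807*(-3 + sqrt(2)*sqrt(-136))) = -160*(-1/28535) - 1/(34807*(-3 + sqrt(2)*(2*I*sqrt(34)))) = 32/5707 - 1/(34807*(-3 + 4*I*sqrt(17)))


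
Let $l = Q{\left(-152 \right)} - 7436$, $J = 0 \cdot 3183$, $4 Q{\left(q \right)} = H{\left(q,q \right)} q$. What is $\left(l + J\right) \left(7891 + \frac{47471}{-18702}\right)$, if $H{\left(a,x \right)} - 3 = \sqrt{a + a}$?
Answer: $- \frac{556925791525}{9351} - \frac{11212280836 i \sqrt{19}}{9351} \approx -5.9558 \cdot 10^{7} - 5.2265 \cdot 10^{6} i$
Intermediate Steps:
$H{\left(a,x \right)} = 3 + \sqrt{2} \sqrt{a}$ ($H{\left(a,x \right)} = 3 + \sqrt{a + a} = 3 + \sqrt{2 a} = 3 + \sqrt{2} \sqrt{a}$)
$Q{\left(q \right)} = \frac{q \left(3 + \sqrt{2} \sqrt{q}\right)}{4}$ ($Q{\left(q \right)} = \frac{\left(3 + \sqrt{2} \sqrt{q}\right) q}{4} = \frac{q \left(3 + \sqrt{2} \sqrt{q}\right)}{4}$)
$J = 0$
$l = -7550 - 152 i \sqrt{19}$ ($l = \frac{1}{4} \left(-152\right) \left(3 + \sqrt{2} \sqrt{-152}\right) - 7436 = \frac{1}{4} \left(-152\right) \left(3 + \sqrt{2} \cdot 2 i \sqrt{38}\right) - 7436 = \frac{1}{4} \left(-152\right) \left(3 + 4 i \sqrt{19}\right) - 7436 = \left(-114 - 152 i \sqrt{19}\right) - 7436 = -7550 - 152 i \sqrt{19} \approx -7550.0 - 662.55 i$)
$\left(l + J\right) \left(7891 + \frac{47471}{-18702}\right) = \left(\left(-7550 - 152 i \sqrt{19}\right) + 0\right) \left(7891 + \frac{47471}{-18702}\right) = \left(-7550 - 152 i \sqrt{19}\right) \left(7891 + 47471 \left(- \frac{1}{18702}\right)\right) = \left(-7550 - 152 i \sqrt{19}\right) \left(7891 - \frac{47471}{18702}\right) = \left(-7550 - 152 i \sqrt{19}\right) \frac{147530011}{18702} = - \frac{556925791525}{9351} - \frac{11212280836 i \sqrt{19}}{9351}$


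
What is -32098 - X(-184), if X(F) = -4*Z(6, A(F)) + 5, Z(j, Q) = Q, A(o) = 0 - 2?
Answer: -32111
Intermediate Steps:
A(o) = -2
X(F) = 13 (X(F) = -4*(-2) + 5 = 8 + 5 = 13)
-32098 - X(-184) = -32098 - 1*13 = -32098 - 13 = -32111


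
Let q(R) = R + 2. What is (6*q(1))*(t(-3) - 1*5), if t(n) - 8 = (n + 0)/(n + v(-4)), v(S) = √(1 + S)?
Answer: 135/2 + 9*I*√3/2 ≈ 67.5 + 7.7942*I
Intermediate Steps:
q(R) = 2 + R
t(n) = 8 + n/(n + I*√3) (t(n) = 8 + (n + 0)/(n + √(1 - 4)) = 8 + n/(n + √(-3)) = 8 + n/(n + I*√3))
(6*q(1))*(t(-3) - 1*5) = (6*(2 + 1))*((9*(-3) + 8*I*√3)/(-3 + I*√3) - 1*5) = (6*3)*((-27 + 8*I*√3)/(-3 + I*√3) - 5) = 18*(-5 + (-27 + 8*I*√3)/(-3 + I*√3)) = -90 + 18*(-27 + 8*I*√3)/(-3 + I*√3)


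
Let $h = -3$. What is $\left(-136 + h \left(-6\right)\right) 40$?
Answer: $-4720$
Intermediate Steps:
$\left(-136 + h \left(-6\right)\right) 40 = \left(-136 - -18\right) 40 = \left(-136 + 18\right) 40 = \left(-118\right) 40 = -4720$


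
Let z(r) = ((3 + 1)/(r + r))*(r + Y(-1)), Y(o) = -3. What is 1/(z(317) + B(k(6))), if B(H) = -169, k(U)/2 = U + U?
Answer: -317/52945 ≈ -0.0059873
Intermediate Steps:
k(U) = 4*U (k(U) = 2*(U + U) = 2*(2*U) = 4*U)
z(r) = 2*(-3 + r)/r (z(r) = ((3 + 1)/(r + r))*(r - 3) = (4/((2*r)))*(-3 + r) = (4*(1/(2*r)))*(-3 + r) = (2/r)*(-3 + r) = 2*(-3 + r)/r)
1/(z(317) + B(k(6))) = 1/((2 - 6/317) - 169) = 1/(628/317 - 169) = 1/(-52945/317) = -317/52945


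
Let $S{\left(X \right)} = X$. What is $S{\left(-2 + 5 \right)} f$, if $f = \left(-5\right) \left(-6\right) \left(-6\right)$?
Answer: $-540$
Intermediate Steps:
$f = -180$ ($f = 30 \left(-6\right) = -180$)
$S{\left(-2 + 5 \right)} f = \left(-2 + 5\right) \left(-180\right) = 3 \left(-180\right) = -540$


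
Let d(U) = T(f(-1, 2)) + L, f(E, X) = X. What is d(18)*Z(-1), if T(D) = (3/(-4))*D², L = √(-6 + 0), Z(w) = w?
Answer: 3 - I*√6 ≈ 3.0 - 2.4495*I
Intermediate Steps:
L = I*√6 (L = √(-6) = I*√6 ≈ 2.4495*I)
T(D) = -3*D²/4 (T(D) = (3*(-¼))*D² = -3*D²/4)
d(U) = -3 + I*√6 (d(U) = -¾*2² + I*√6 = -¾*4 + I*√6 = -3 + I*√6)
d(18)*Z(-1) = (-3 + I*√6)*(-1) = 3 - I*√6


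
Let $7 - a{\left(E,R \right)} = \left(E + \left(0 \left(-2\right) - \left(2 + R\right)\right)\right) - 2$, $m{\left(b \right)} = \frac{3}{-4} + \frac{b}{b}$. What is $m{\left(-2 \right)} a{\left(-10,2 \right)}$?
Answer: $\frac{23}{4} \approx 5.75$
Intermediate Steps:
$m{\left(b \right)} = \frac{1}{4}$ ($m{\left(b \right)} = 3 \left(- \frac{1}{4}\right) + 1 = - \frac{3}{4} + 1 = \frac{1}{4}$)
$a{\left(E,R \right)} = 11 + R - E$ ($a{\left(E,R \right)} = 7 - \left(\left(E + \left(0 \left(-2\right) - \left(2 + R\right)\right)\right) - 2\right) = 7 - \left(\left(E + \left(0 - \left(2 + R\right)\right)\right) - 2\right) = 7 - \left(\left(E - \left(2 + R\right)\right) - 2\right) = 7 - \left(\left(-2 + E - R\right) - 2\right) = 7 - \left(-4 + E - R\right) = 7 + \left(4 + R - E\right) = 11 + R - E$)
$m{\left(-2 \right)} a{\left(-10,2 \right)} = \frac{11 + 2 - -10}{4} = \frac{11 + 2 + 10}{4} = \frac{1}{4} \cdot 23 = \frac{23}{4}$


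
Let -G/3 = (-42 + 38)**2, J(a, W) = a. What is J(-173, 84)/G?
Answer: 173/48 ≈ 3.6042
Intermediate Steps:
G = -48 (G = -3*(-42 + 38)**2 = -3*(-4)**2 = -3*16 = -48)
J(-173, 84)/G = -173/(-48) = -173*(-1/48) = 173/48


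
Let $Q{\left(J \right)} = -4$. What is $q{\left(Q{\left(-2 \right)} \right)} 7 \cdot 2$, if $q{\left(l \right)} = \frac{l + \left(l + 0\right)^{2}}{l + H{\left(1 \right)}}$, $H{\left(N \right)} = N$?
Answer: $-56$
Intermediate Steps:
$q{\left(l \right)} = \frac{l + l^{2}}{1 + l}$ ($q{\left(l \right)} = \frac{l + \left(l + 0\right)^{2}}{l + 1} = \frac{l + l^{2}}{1 + l}$)
$q{\left(Q{\left(-2 \right)} \right)} 7 \cdot 2 = \left(-4\right) 7 \cdot 2 = \left(-28\right) 2 = -56$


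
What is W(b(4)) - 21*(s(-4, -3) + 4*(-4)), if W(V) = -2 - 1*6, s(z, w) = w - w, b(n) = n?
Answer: 328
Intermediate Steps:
s(z, w) = 0
W(V) = -8 (W(V) = -2 - 6 = -8)
W(b(4)) - 21*(s(-4, -3) + 4*(-4)) = -8 - 21*(0 + 4*(-4)) = -8 - 21*(0 - 16) = -8 - 21*(-16) = -8 + 336 = 328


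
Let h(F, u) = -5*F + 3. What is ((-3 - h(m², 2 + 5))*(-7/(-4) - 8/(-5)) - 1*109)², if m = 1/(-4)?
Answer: 1679114529/102400 ≈ 16398.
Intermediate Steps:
m = -¼ ≈ -0.25000
h(F, u) = 3 - 5*F
((-3 - h(m², 2 + 5))*(-7/(-4) - 8/(-5)) - 1*109)² = ((-3 - (3 - 5*(-¼)²))*(-7/(-4) - 8/(-5)) - 1*109)² = ((-3 - (3 - 5*1/16))*(-7*(-¼) - 8*(-⅕)) - 109)² = ((-3 - (3 - 5/16))*(7/4 + 8/5) - 109)² = ((-3 - 1*43/16)*(67/20) - 109)² = ((-3 - 43/16)*(67/20) - 109)² = (-91/16*67/20 - 109)² = (-6097/320 - 109)² = (-40977/320)² = 1679114529/102400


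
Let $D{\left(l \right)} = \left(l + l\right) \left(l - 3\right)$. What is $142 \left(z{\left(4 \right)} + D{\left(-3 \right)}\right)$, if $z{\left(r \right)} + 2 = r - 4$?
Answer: $4828$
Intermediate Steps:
$D{\left(l \right)} = 2 l \left(-3 + l\right)$
$z{\left(r \right)} = -6 + r$ ($z{\left(r \right)} = -2 + \left(r - 4\right) = -2 + \left(-4 + r\right) = -6 + r$)
$142 \left(z{\left(4 \right)} + D{\left(-3 \right)}\right) = 142 \left(\left(-6 + 4\right) + 2 \left(-3\right) \left(-3 - 3\right)\right) = 142 \left(-2 + 2 \left(-3\right) \left(-6\right)\right) = 142 \left(-2 + 36\right) = 142 \cdot 34 = 4828$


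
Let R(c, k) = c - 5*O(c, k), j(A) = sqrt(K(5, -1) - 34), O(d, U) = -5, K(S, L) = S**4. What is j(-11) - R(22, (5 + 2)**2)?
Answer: -47 + sqrt(591) ≈ -22.690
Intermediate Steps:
j(A) = sqrt(591) (j(A) = sqrt(5**4 - 34) = sqrt(625 - 34) = sqrt(591))
R(c, k) = 25 + c (R(c, k) = c - 5*(-5) = c + 25 = 25 + c)
j(-11) - R(22, (5 + 2)**2) = sqrt(591) - (25 + 22) = sqrt(591) - 1*47 = sqrt(591) - 47 = -47 + sqrt(591)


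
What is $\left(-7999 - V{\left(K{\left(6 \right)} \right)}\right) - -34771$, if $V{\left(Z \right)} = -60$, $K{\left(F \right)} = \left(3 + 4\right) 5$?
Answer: $26832$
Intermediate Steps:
$K{\left(F \right)} = 35$ ($K{\left(F \right)} = 7 \cdot 5 = 35$)
$\left(-7999 - V{\left(K{\left(6 \right)} \right)}\right) - -34771 = \left(-7999 - -60\right) - -34771 = \left(-7999 + 60\right) + 34771 = -7939 + 34771 = 26832$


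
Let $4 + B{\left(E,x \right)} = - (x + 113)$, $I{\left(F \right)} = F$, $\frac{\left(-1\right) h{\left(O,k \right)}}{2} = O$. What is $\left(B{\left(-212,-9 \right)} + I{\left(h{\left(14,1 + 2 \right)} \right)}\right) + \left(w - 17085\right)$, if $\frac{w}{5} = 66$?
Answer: $-16891$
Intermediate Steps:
$h{\left(O,k \right)} = - 2 O$
$w = 330$ ($w = 5 \cdot 66 = 330$)
$B{\left(E,x \right)} = -117 - x$ ($B{\left(E,x \right)} = -4 - \left(x + 113\right) = -4 - \left(113 + x\right) = -117 - x$)
$\left(B{\left(-212,-9 \right)} + I{\left(h{\left(14,1 + 2 \right)} \right)}\right) + \left(w - 17085\right) = \left(\left(-117 - -9\right) - 28\right) + \left(330 - 17085\right) = \left(\left(-117 + 9\right) - 28\right) + \left(330 - 17085\right) = \left(-108 - 28\right) - 16755 = -136 - 16755 = -16891$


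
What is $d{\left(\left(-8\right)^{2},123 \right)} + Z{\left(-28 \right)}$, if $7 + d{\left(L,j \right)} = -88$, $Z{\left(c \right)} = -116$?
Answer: $-211$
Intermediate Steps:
$d{\left(L,j \right)} = -95$ ($d{\left(L,j \right)} = -7 - 88 = -95$)
$d{\left(\left(-8\right)^{2},123 \right)} + Z{\left(-28 \right)} = -95 - 116 = -211$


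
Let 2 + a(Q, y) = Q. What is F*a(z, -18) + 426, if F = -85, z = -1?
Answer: 681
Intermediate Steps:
a(Q, y) = -2 + Q
F*a(z, -18) + 426 = -85*(-2 - 1) + 426 = -85*(-3) + 426 = 255 + 426 = 681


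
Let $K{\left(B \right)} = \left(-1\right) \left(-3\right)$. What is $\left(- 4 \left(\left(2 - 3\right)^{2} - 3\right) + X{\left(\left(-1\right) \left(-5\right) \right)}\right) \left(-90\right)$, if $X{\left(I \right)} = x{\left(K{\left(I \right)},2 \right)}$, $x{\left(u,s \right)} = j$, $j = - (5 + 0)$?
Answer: $-270$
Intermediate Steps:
$j = -5$ ($j = \left(-1\right) 5 = -5$)
$K{\left(B \right)} = 3$
$x{\left(u,s \right)} = -5$
$X{\left(I \right)} = -5$
$\left(- 4 \left(\left(2 - 3\right)^{2} - 3\right) + X{\left(\left(-1\right) \left(-5\right) \right)}\right) \left(-90\right) = \left(- 4 \left(\left(2 - 3\right)^{2} - 3\right) - 5\right) \left(-90\right) = \left(- 4 \left(\left(-1\right)^{2} - 3\right) - 5\right) \left(-90\right) = \left(- 4 \left(1 - 3\right) - 5\right) \left(-90\right) = \left(\left(-4\right) \left(-2\right) - 5\right) \left(-90\right) = \left(8 - 5\right) \left(-90\right) = 3 \left(-90\right) = -270$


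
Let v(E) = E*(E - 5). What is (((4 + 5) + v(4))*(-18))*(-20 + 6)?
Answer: 1260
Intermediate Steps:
v(E) = E*(-5 + E)
(((4 + 5) + v(4))*(-18))*(-20 + 6) = (((4 + 5) + 4*(-5 + 4))*(-18))*(-20 + 6) = ((9 + 4*(-1))*(-18))*(-14) = ((9 - 4)*(-18))*(-14) = (5*(-18))*(-14) = -90*(-14) = 1260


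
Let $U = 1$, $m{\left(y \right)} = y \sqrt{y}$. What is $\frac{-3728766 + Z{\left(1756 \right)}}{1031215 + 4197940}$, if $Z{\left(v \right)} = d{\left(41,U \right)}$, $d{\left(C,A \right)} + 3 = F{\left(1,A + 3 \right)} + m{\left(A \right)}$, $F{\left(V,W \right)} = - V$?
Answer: $- \frac{3728769}{5229155} \approx -0.71307$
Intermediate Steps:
$m{\left(y \right)} = y^{\frac{3}{2}}$
$d{\left(C,A \right)} = -4 + A^{\frac{3}{2}}$ ($d{\left(C,A \right)} = -3 + \left(\left(-1\right) 1 + A^{\frac{3}{2}}\right) = -3 + \left(-1 + A^{\frac{3}{2}}\right) = -4 + A^{\frac{3}{2}}$)
$Z{\left(v \right)} = -3$ ($Z{\left(v \right)} = -4 + 1^{\frac{3}{2}} = -4 + 1 = -3$)
$\frac{-3728766 + Z{\left(1756 \right)}}{1031215 + 4197940} = \frac{-3728766 - 3}{1031215 + 4197940} = - \frac{3728769}{5229155}$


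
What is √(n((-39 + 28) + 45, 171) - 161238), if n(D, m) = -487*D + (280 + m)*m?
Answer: 5*I*√4027 ≈ 317.29*I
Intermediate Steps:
n(D, m) = -487*D + m*(280 + m)
√(n((-39 + 28) + 45, 171) - 161238) = √((171² - 487*((-39 + 28) + 45) + 280*171) - 161238) = √((29241 - 487*(-11 + 45) + 47880) - 161238) = √((29241 - 487*34 + 47880) - 161238) = √((29241 - 16558 + 47880) - 161238) = √(60563 - 161238) = √(-100675) = 5*I*√4027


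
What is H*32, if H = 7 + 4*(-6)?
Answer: -544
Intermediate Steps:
H = -17 (H = 7 - 24 = -17)
H*32 = -17*32 = -544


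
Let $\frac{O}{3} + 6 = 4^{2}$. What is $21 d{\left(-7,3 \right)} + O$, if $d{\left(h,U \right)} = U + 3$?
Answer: $156$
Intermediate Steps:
$d{\left(h,U \right)} = 3 + U$
$O = 30$ ($O = -18 + 3 \cdot 4^{2} = -18 + 3 \cdot 16 = -18 + 48 = 30$)
$21 d{\left(-7,3 \right)} + O = 21 \left(3 + 3\right) + 30 = 21 \cdot 6 + 30 = 126 + 30 = 156$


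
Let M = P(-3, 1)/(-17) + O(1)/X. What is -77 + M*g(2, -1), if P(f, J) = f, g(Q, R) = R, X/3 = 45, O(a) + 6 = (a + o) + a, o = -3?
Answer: -177001/2295 ≈ -77.125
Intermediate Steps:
O(a) = -9 + 2*a (O(a) = -6 + ((a - 3) + a) = -6 + ((-3 + a) + a) = -6 + (-3 + 2*a) = -9 + 2*a)
X = 135 (X = 3*45 = 135)
M = 286/2295 (M = -3/(-17) + (-9 + 2*1)/135 = -3*(-1/17) + (-9 + 2)*(1/135) = 3/17 - 7*1/135 = 3/17 - 7/135 = 286/2295 ≈ 0.12462)
-77 + M*g(2, -1) = -77 + (286/2295)*(-1) = -77 - 286/2295 = -177001/2295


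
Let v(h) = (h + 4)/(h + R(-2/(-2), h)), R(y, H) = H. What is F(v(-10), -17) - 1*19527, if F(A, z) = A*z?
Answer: -195321/10 ≈ -19532.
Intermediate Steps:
v(h) = (4 + h)/(2*h) (v(h) = (h + 4)/(h + h) = (4 + h)/((2*h)) = (4 + h)*(1/(2*h)) = (4 + h)/(2*h))
F(v(-10), -17) - 1*19527 = ((½)*(4 - 10)/(-10))*(-17) - 1*19527 = ((½)*(-⅒)*(-6))*(-17) - 19527 = (3/10)*(-17) - 19527 = -51/10 - 19527 = -195321/10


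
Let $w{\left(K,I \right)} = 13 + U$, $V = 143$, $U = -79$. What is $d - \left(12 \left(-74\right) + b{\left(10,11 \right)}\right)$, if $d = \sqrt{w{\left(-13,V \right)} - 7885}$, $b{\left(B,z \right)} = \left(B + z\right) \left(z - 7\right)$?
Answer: $804 + i \sqrt{7951} \approx 804.0 + 89.168 i$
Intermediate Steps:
$b{\left(B,z \right)} = \left(-7 + z\right) \left(B + z\right)$ ($b{\left(B,z \right)} = \left(B + z\right) \left(-7 + z\right) = \left(-7 + z\right) \left(B + z\right)$)
$w{\left(K,I \right)} = -66$ ($w{\left(K,I \right)} = 13 - 79 = -66$)
$d = i \sqrt{7951}$ ($d = \sqrt{-66 - 7885} = \sqrt{-7951} = i \sqrt{7951} \approx 89.168 i$)
$d - \left(12 \left(-74\right) + b{\left(10,11 \right)}\right) = i \sqrt{7951} - \left(12 \left(-74\right) + \left(11^{2} - 70 - 77 + 10 \cdot 11\right)\right) = i \sqrt{7951} - \left(-888 + \left(121 - 70 - 77 + 110\right)\right) = i \sqrt{7951} - \left(-888 + 84\right) = i \sqrt{7951} - -804 = i \sqrt{7951} + 804 = 804 + i \sqrt{7951}$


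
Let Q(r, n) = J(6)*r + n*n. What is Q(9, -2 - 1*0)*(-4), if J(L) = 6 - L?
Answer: -16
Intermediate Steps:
Q(r, n) = n² (Q(r, n) = (6 - 1*6)*r + n*n = (6 - 6)*r + n² = 0*r + n² = 0 + n² = n²)
Q(9, -2 - 1*0)*(-4) = (-2 - 1*0)²*(-4) = (-2 + 0)²*(-4) = (-2)²*(-4) = 4*(-4) = -16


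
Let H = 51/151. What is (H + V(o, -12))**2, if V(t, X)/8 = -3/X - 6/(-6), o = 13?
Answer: 2436721/22801 ≈ 106.87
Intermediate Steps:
H = 51/151 (H = 51*(1/151) = 51/151 ≈ 0.33775)
V(t, X) = 8 - 24/X (V(t, X) = 8*(-3/X - 6/(-6)) = 8*(-3/X - 6*(-1/6)) = 8*(-3/X + 1) = 8*(1 - 3/X) = 8 - 24/X)
(H + V(o, -12))**2 = (51/151 + (8 - 24/(-12)))**2 = (51/151 + (8 - 24*(-1/12)))**2 = (51/151 + (8 + 2))**2 = (51/151 + 10)**2 = (1561/151)**2 = 2436721/22801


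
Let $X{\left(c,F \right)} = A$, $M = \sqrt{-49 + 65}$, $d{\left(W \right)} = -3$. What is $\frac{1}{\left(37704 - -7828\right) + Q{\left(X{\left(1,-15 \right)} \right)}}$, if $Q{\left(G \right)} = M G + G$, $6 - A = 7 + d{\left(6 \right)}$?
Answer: $\frac{1}{45542} \approx 2.1958 \cdot 10^{-5}$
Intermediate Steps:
$A = 2$ ($A = 6 - \left(7 - 3\right) = 6 - 4 = 2$)
$M = 4$ ($M = \sqrt{16} = 4$)
$X{\left(c,F \right)} = 2$
$Q{\left(G \right)} = 5 G$ ($Q{\left(G \right)} = 4 G + G = 5 G$)
$\frac{1}{\left(37704 - -7828\right) + Q{\left(X{\left(1,-15 \right)} \right)}} = \frac{1}{\left(37704 - -7828\right) + 5 \cdot 2} = \frac{1}{\left(37704 + 7828\right) + 10} = \frac{1}{45532 + 10} = \frac{1}{45542}$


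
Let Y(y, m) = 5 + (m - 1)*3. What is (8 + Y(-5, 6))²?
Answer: 784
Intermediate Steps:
Y(y, m) = 2 + 3*m (Y(y, m) = 5 + (-1 + m)*3 = 5 + (-3 + 3*m) = 2 + 3*m)
(8 + Y(-5, 6))² = (8 + (2 + 3*6))² = (8 + (2 + 18))² = (8 + 20)² = 28² = 784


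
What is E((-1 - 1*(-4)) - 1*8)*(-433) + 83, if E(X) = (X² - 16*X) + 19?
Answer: -53609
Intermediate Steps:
E(X) = 19 + X² - 16*X
E((-1 - 1*(-4)) - 1*8)*(-433) + 83 = (19 + ((-1 - 1*(-4)) - 1*8)² - 16*((-1 - 1*(-4)) - 1*8))*(-433) + 83 = (19 + ((-1 + 4) - 8)² - 16*((-1 + 4) - 8))*(-433) + 83 = (19 + (3 - 8)² - 16*(3 - 8))*(-433) + 83 = (19 + (-5)² - 16*(-5))*(-433) + 83 = (19 + 25 + 80)*(-433) + 83 = 124*(-433) + 83 = -53692 + 83 = -53609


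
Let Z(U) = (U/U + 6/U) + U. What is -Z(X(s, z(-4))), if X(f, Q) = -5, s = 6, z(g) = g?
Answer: 26/5 ≈ 5.2000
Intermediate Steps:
Z(U) = 1 + U + 6/U (Z(U) = (1 + 6/U) + U = 1 + U + 6/U)
-Z(X(s, z(-4))) = -(1 - 5 + 6/(-5)) = -(1 - 5 + 6*(-⅕)) = -(1 - 5 - 6/5) = -1*(-26/5) = 26/5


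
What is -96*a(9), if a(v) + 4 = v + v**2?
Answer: -8256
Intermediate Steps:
a(v) = -4 + v + v**2 (a(v) = -4 + (v + v**2) = -4 + v + v**2)
-96*a(9) = -96*(-4 + 9 + 9**2) = -96*(-4 + 9 + 81) = -96*86 = -8256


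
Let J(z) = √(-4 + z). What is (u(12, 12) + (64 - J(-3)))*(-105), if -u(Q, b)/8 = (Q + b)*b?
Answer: 235200 + 105*I*√7 ≈ 2.352e+5 + 277.8*I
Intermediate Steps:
u(Q, b) = -8*b*(Q + b) (u(Q, b) = -8*(Q + b)*b = -8*b*(Q + b))
(u(12, 12) + (64 - J(-3)))*(-105) = (-8*12*(12 + 12) + (64 - √(-4 - 3)))*(-105) = (-8*12*24 + (64 - √(-7)))*(-105) = (-2304 + (64 - I*√7))*(-105) = (-2240 - I*√7)*(-105) = 235200 + 105*I*√7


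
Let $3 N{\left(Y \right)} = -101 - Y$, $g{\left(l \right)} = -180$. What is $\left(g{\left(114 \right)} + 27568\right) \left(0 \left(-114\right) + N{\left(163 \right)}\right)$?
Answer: $-2410144$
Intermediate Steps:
$N{\left(Y \right)} = - \frac{101}{3} - \frac{Y}{3}$ ($N{\left(Y \right)} = \frac{-101 - Y}{3} = - \frac{101}{3} - \frac{Y}{3}$)
$\left(g{\left(114 \right)} + 27568\right) \left(0 \left(-114\right) + N{\left(163 \right)}\right) = \left(-180 + 27568\right) \left(0 \left(-114\right) - 88\right) = 27388 \left(0 - 88\right) = 27388 \left(-88\right) = -2410144$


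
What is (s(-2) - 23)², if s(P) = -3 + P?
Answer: 784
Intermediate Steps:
(s(-2) - 23)² = ((-3 - 2) - 23)² = (-5 - 23)² = (-28)² = 784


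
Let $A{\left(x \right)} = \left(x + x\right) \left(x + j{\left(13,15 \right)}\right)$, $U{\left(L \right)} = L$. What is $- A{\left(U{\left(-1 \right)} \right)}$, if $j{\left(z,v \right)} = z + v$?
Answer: $54$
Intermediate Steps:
$j{\left(z,v \right)} = v + z$
$A{\left(x \right)} = 2 x \left(28 + x\right)$ ($A{\left(x \right)} = \left(x + x\right) \left(x + \left(15 + 13\right)\right) = 2 x \left(x + 28\right) = 2 x \left(28 + x\right)$)
$- A{\left(U{\left(-1 \right)} \right)} = - 2 \left(-1\right) \left(28 - 1\right) = - 2 \left(-1\right) 27 = \left(-1\right) \left(-54\right) = 54$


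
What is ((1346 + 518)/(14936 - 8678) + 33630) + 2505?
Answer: 113067347/3129 ≈ 36135.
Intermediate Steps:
((1346 + 518)/(14936 - 8678) + 33630) + 2505 = (1864/6258 + 33630) + 2505 = (1864*(1/6258) + 33630) + 2505 = (932/3129 + 33630) + 2505 = 105229202/3129 + 2505 = 113067347/3129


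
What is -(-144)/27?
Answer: 16/3 ≈ 5.3333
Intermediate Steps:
-(-144)/27 = -9*(-16/27) = 16/3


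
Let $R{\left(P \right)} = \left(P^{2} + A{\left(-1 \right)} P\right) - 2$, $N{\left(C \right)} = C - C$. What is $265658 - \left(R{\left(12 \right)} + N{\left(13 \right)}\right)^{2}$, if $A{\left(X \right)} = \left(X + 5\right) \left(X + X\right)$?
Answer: $263542$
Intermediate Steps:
$A{\left(X \right)} = 2 X \left(5 + X\right)$ ($A{\left(X \right)} = \left(5 + X\right) 2 X = 2 X \left(5 + X\right)$)
$N{\left(C \right)} = 0$
$R{\left(P \right)} = -2 + P^{2} - 8 P$ ($R{\left(P \right)} = \left(P^{2} + 2 \left(-1\right) \left(5 - 1\right) P\right) - 2 = \left(P^{2} + 2 \left(-1\right) 4 P\right) - 2 = \left(P^{2} - 8 P\right) - 2 = -2 + P^{2} - 8 P$)
$265658 - \left(R{\left(12 \right)} + N{\left(13 \right)}\right)^{2} = 265658 - \left(\left(-2 + 12^{2} - 96\right) + 0\right)^{2} = 265658 - \left(\left(-2 + 144 - 96\right) + 0\right)^{2} = 265658 - \left(46 + 0\right)^{2} = 265658 - 46^{2} = 265658 - 2116 = 263542$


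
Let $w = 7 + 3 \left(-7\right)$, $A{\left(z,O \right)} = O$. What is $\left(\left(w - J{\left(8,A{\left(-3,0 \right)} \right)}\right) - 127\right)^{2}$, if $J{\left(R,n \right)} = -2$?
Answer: $19321$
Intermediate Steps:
$w = -14$ ($w = 7 - 21 = -14$)
$\left(\left(w - J{\left(8,A{\left(-3,0 \right)} \right)}\right) - 127\right)^{2} = \left(\left(-14 - -2\right) - 127\right)^{2} = \left(\left(-14 + 2\right) - 127\right)^{2} = \left(-12 - 127\right)^{2} = \left(-139\right)^{2} = 19321$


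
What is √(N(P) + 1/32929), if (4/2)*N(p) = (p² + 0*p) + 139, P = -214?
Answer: √99616390428386/65858 ≈ 151.55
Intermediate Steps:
N(p) = 139/2 + p²/2 (N(p) = ((p² + 0*p) + 139)/2 = ((p² + 0) + 139)/2 = (p² + 139)/2 = (139 + p²)/2 = 139/2 + p²/2)
√(N(P) + 1/32929) = √((139/2 + (½)*(-214)²) + 1/32929) = √((139/2 + (½)*45796) + 1/32929) = √((139/2 + 22898) + 1/32929) = √(45935/2 + 1/32929) = √(1512593617/65858) = √99616390428386/65858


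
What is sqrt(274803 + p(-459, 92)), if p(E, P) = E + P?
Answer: 2*sqrt(68609) ≈ 523.87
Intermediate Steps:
sqrt(274803 + p(-459, 92)) = sqrt(274803 + (-459 + 92)) = sqrt(274803 - 367) = sqrt(274436) = 2*sqrt(68609)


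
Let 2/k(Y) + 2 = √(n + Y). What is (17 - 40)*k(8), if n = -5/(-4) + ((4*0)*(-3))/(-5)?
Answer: -368/21 - 92*√37/21 ≈ -44.172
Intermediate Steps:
n = 5/4 (n = -5*(-¼) + (0*(-3))*(-⅕) = 5/4 + 0*(-⅕) = 5/4 + 0 = 5/4 ≈ 1.2500)
k(Y) = 2/(-2 + √(5/4 + Y))
(17 - 40)*k(8) = (17 - 40)*(4/(-4 + √(5 + 4*8))) = -92/(-4 + √(5 + 32)) = -92/(-4 + √37)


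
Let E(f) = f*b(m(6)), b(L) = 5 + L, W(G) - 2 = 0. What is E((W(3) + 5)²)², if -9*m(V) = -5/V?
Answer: 181575625/2916 ≈ 62269.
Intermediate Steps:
m(V) = 5/(9*V) (m(V) = -(-5)/(9*V) = 5/(9*V))
W(G) = 2 (W(G) = 2 + 0 = 2)
E(f) = 275*f/54 (E(f) = f*(5 + (5/9)/6) = f*(5 + (5/9)*(⅙)) = f*(5 + 5/54) = f*(275/54) = 275*f/54)
E((W(3) + 5)²)² = (275*(2 + 5)²/54)² = ((275/54)*7²)² = ((275/54)*49)² = (13475/54)² = 181575625/2916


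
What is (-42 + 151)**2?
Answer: 11881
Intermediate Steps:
(-42 + 151)**2 = 109**2 = 11881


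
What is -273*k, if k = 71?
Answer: -19383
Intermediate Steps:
-273*k = -273*71 = -19383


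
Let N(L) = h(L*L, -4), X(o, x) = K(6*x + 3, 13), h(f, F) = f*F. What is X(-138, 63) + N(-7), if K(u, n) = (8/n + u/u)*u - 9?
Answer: 5336/13 ≈ 410.46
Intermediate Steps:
K(u, n) = -9 + u*(1 + 8/n) (K(u, n) = (8/n + 1)*u - 9 = (1 + 8/n)*u - 9 = u*(1 + 8/n) - 9 = -9 + u*(1 + 8/n))
h(f, F) = F*f
X(o, x) = -54/13 + 126*x/13 (X(o, x) = -9 + (6*x + 3) + 8*(6*x + 3)/13 = -9 + (3 + 6*x) + 8*(3 + 6*x)*(1/13) = -9 + (3 + 6*x) + (24/13 + 48*x/13) = -54/13 + 126*x/13)
N(L) = -4*L² (N(L) = -4*L*L = -4*L²)
X(-138, 63) + N(-7) = (-54/13 + (126/13)*63) - 4*(-7)² = (-54/13 + 7938/13) - 4*49 = 7884/13 - 196 = 5336/13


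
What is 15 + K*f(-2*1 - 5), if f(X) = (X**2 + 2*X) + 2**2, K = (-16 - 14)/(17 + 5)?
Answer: -420/11 ≈ -38.182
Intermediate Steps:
K = -15/11 (K = -30/22 = -30*1/22 = -15/11 ≈ -1.3636)
f(X) = 4 + X**2 + 2*X (f(X) = (X**2 + 2*X) + 4 = 4 + X**2 + 2*X)
15 + K*f(-2*1 - 5) = 15 - 15*(4 + (-2*1 - 5)**2 + 2*(-2*1 - 5))/11 = 15 - 15*(4 + (-2 - 5)**2 + 2*(-2 - 5))/11 = 15 - 15*(4 + (-7)**2 + 2*(-7))/11 = 15 - 15*(4 + 49 - 14)/11 = 15 - 15/11*39 = 15 - 585/11 = -420/11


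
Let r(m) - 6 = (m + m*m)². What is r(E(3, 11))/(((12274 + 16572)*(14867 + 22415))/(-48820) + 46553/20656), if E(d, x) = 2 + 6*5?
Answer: -281134524320160/5552986278443 ≈ -50.628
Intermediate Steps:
E(d, x) = 32 (E(d, x) = 2 + 30 = 32)
r(m) = 6 + (m + m²)² (r(m) = 6 + (m + m*m)² = 6 + (m + m²)²)
r(E(3, 11))/(((12274 + 16572)*(14867 + 22415))/(-48820) + 46553/20656) = (6 + 32²*(1 + 32)²)/(((12274 + 16572)*(14867 + 22415))/(-48820) + 46553/20656) = (6 + 1024*33²)/((28846*37282)*(-1/48820) + 46553*(1/20656)) = (6 + 1024*1089)/(1075436572*(-1/48820) + 46553/20656) = (6 + 1115136)/(-268859143/12205 + 46553/20656) = 1115142/(-5552986278443/252106480) = 1115142*(-252106480/5552986278443) = -281134524320160/5552986278443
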